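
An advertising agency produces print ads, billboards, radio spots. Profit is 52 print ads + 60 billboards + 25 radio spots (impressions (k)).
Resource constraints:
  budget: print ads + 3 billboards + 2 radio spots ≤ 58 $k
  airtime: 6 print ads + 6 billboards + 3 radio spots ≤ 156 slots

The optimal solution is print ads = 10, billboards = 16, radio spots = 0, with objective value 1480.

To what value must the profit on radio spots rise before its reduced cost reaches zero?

32

Both budget and airtime are binding at x*.
Dual feasibility on the basic columns requires 1·y_budget + 6·y_airtime = 52, 3·y_budget + 6·y_airtime = 60.
This yields shadow prices y_budget = 4, y_airtime = 8.
radio spots enters the basis when its profit ≥ yᵀa₃ = 4·2 + 8·3 = 32.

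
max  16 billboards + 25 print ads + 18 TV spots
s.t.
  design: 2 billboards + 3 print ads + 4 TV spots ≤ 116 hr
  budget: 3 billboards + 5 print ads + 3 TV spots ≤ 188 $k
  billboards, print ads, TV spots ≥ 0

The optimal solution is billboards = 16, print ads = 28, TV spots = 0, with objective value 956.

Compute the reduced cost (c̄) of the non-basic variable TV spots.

At the optimum: design uses 116 of 116 (binding); budget uses 188 of 188 (binding).
The binding rows give the dual system: 2·y_design + 3·y_budget = 16 and 3·y_design + 5·y_budget = 25.
→ y_design = 5 and y_budget = 2.
Reduced cost of TV spots: c₃ − yᵀa₃ = 18 − (5·4 + 2·3) = 18 − 26 = -8.

-8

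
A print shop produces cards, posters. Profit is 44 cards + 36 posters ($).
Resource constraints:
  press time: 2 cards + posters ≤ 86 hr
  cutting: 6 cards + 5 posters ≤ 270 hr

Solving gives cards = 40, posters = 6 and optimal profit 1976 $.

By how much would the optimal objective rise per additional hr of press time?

1

At the optimum: press time uses 86 of 86 (binding); cutting uses 270 of 270 (binding).
Dual feasibility on the basic columns requires 2·y_press time + 6·y_cutting = 44, 1·y_press time + 5·y_cutting = 36.
This yields shadow prices y_press time = 1, y_cutting = 7.
Shadow price of press time = 1.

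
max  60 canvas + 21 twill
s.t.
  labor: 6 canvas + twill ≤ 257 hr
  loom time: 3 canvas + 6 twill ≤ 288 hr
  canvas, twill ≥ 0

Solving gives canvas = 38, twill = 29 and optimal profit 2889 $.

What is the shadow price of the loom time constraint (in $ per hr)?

Both labor and loom time are binding at x*.
From A_Bᵀ y = c: 6·y_labor + 3·y_loom time = 60; 1·y_labor + 6·y_loom time = 21.
Solving: y_labor = 9, y_loom time = 2.
Shadow price of loom time = 2.

2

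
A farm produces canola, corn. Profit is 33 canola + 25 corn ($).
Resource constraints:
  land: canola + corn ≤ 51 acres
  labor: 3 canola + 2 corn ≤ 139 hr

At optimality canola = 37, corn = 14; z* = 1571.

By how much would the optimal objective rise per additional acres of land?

Both land and labor are binding at x*.
Dual feasibility on the basic columns requires 1·y_land + 3·y_labor = 33, 1·y_land + 2·y_labor = 25.
Solving: y_land = 9, y_labor = 8.
Shadow price of land = 9.

9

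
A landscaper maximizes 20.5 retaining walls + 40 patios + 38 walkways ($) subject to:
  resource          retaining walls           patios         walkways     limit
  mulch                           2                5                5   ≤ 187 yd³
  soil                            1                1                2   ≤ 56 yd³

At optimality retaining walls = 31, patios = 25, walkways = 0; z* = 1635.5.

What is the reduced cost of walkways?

At the optimum: mulch uses 187 of 187 (binding); soil uses 56 of 56 (binding).
Dual feasibility on the basic columns requires 2·y_mulch + 1·y_soil = 20.5, 5·y_mulch + 1·y_soil = 40.
This yields shadow prices y_mulch = 6.5, y_soil = 7.5.
Reduced cost of walkways: c₃ − yᵀa₃ = 38 − (6.5·5 + 7.5·2) = 38 − 47.5 = -9.5.

-9.5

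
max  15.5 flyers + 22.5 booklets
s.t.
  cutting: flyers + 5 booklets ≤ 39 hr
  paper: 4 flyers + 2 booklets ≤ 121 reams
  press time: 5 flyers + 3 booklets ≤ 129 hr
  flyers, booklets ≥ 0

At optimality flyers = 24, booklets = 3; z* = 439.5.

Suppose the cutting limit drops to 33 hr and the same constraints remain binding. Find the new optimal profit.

421.5

Binding: cutting and press time. Non-binding: paper (19 unused).
Since paper is not tight, its dual is 0.
The binding rows give the dual system: 1·y_cutting + 5·y_press time = 15.5 and 5·y_cutting + 3·y_press time = 22.5.
→ y_cutting = 3 and y_press time = 2.5.
Δz = y_cutting·Δb = 3 × (-6) = -18, so new z* = 439.5 − 18 = 421.5.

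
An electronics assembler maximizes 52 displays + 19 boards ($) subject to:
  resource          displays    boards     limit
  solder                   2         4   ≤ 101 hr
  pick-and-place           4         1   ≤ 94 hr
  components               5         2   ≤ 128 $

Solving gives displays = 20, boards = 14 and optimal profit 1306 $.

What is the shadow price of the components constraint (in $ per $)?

Binding: pick-and-place and components. Non-binding: solder (5 unused).
Slack constraints have shadow price 0 (complementary slackness).
From A_Bᵀ y = c: 4·y_pick-and-place + 5·y_components = 52; 1·y_pick-and-place + 2·y_components = 19.
This yields shadow prices y_pick-and-place = 3, y_components = 8.
Shadow price of components = 8.

8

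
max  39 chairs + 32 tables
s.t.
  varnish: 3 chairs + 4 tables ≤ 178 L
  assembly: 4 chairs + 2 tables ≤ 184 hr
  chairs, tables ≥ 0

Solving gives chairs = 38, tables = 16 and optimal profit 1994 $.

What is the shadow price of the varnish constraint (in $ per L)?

Check each constraint at x*: varnish 178/178 (tight); assembly 184/184 (tight).
From A_Bᵀ y = c: 3·y_varnish + 4·y_assembly = 39; 4·y_varnish + 2·y_assembly = 32.
Solving: y_varnish = 5, y_assembly = 6.
Shadow price of varnish = 5.

5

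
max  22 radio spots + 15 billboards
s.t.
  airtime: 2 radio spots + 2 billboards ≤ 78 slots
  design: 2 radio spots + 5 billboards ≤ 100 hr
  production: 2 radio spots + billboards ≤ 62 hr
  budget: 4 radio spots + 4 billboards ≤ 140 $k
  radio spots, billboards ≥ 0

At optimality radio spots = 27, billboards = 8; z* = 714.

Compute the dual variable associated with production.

7

Binding: production and budget. Non-binding: airtime (8 unused), design (6 unused).
By complementary slackness, y = 0 for the non-binding constraints.
Dual feasibility on the basic columns requires 2·y_production + 4·y_budget = 22, 1·y_production + 4·y_budget = 15.
This yields shadow prices y_production = 7, y_budget = 2.
Shadow price of production = 7.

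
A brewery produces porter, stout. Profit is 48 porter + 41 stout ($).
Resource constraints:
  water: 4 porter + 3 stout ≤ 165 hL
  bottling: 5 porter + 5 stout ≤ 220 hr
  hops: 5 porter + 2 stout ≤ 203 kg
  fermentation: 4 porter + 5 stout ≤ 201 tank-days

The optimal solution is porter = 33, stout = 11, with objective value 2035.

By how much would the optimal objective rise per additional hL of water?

7

Binding: water and bottling. Non-binding: hops (16 unused), fermentation (14 unused).
By complementary slackness, y = 0 for the non-binding constraints.
The binding rows give the dual system: 4·y_water + 5·y_bottling = 48 and 3·y_water + 5·y_bottling = 41.
Solving: y_water = 7, y_bottling = 4.
Shadow price of water = 7.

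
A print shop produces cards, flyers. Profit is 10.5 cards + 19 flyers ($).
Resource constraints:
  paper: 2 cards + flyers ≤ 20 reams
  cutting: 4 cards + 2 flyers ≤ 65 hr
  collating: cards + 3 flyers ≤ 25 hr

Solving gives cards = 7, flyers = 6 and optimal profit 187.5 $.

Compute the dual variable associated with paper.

2.5

Binding: paper and collating. Non-binding: cutting (25 unused).
Since cutting is not tight, its dual is 0.
From A_Bᵀ y = c: 2·y_paper + 1·y_collating = 10.5; 1·y_paper + 3·y_collating = 19.
→ y_paper = 2.5 and y_collating = 5.5.
Shadow price of paper = 2.5.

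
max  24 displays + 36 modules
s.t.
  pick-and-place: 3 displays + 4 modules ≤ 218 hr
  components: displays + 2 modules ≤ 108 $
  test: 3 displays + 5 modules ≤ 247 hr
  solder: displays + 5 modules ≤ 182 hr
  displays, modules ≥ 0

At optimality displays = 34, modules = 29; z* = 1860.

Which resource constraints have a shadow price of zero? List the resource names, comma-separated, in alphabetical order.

pick-and-place: 218/218 (binding)
components: 92/108 (slack 16)
test: 247/247 (binding)
solder: 179/182 (slack 3)
By complementary slackness, a constraint with positive slack has shadow price 0 → components, solder.

components, solder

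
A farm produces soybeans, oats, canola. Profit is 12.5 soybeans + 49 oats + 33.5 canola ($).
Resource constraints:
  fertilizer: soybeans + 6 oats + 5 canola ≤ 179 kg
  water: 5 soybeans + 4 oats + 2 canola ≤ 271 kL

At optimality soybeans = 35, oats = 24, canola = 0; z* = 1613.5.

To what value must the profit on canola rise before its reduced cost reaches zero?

At the optimum: fertilizer uses 179 of 179 (binding); water uses 271 of 271 (binding).
Dual feasibility on the basic columns requires 1·y_fertilizer + 5·y_water = 12.5, 6·y_fertilizer + 4·y_water = 49.
→ y_fertilizer = 7.5 and y_water = 1.
canola enters the basis when its profit ≥ yᵀa₃ = 7.5·5 + 1·2 = 39.5.

39.5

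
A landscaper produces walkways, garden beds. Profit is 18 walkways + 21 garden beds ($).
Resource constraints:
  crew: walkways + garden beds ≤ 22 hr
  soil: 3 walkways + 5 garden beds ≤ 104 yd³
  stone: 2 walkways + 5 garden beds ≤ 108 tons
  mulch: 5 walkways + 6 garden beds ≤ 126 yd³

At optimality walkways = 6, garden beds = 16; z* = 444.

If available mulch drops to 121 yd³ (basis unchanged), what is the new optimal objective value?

At the optimum: crew uses 22 of 22 (binding); soil uses 98 of 104 (slack = 6); stone uses 92 of 108 (slack = 16); mulch uses 126 of 126 (binding).
By complementary slackness, y = 0 for the non-binding constraints.
Dual feasibility on the basic columns requires 1·y_crew + 5·y_mulch = 18, 1·y_crew + 6·y_mulch = 21.
This yields shadow prices y_crew = 3, y_mulch = 3.
Δz = y_mulch·Δb = 3 × (-5) = -15, so new z* = 444 − 15 = 429.

429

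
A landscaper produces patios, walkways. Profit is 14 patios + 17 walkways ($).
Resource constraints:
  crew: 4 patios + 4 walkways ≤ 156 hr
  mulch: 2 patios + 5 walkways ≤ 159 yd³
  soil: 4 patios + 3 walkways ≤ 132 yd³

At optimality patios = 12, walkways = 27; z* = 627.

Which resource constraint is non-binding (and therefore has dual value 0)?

soil

crew: 156/156 (binding)
mulch: 159/159 (binding)
soil: 129/132 (slack 3)
By complementary slackness, a constraint with positive slack has shadow price 0 → soil.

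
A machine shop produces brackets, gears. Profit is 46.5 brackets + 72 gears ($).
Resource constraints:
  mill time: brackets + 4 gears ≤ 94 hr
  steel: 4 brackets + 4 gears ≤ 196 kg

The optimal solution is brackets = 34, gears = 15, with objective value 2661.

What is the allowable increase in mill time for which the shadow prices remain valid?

102

Binding constraints: mill time, steel. The basis is B = [[1,4],[4,4]] with det -12.
Per unit increase in mill time, x* moves by d = (-0.3333, 0.3333).
The basis stays optimal until brackets reaches 0; allowable increase = 102 hr.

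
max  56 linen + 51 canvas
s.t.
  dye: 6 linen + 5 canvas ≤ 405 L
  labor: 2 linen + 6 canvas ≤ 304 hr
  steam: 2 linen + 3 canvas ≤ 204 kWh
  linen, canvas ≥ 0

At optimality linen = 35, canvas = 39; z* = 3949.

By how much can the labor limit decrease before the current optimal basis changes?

169

Binding constraints: dye, labor. The basis is B = [[6,5],[2,6]] with det 26.
Per unit decrease in labor, x* moves by d = (0.1923, -0.2308).
The basis stays optimal until canvas reaches 0; allowable decrease = 169 hr.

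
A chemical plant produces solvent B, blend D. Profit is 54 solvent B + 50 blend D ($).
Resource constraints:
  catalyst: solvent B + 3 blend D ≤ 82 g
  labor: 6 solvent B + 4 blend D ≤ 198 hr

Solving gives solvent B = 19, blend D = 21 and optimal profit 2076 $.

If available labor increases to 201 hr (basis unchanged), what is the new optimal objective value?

Check each constraint at x*: catalyst 82/82 (tight); labor 198/198 (tight).
Dual feasibility on the basic columns requires 1·y_catalyst + 6·y_labor = 54, 3·y_catalyst + 4·y_labor = 50.
This yields shadow prices y_catalyst = 6, y_labor = 8.
Δz = y_labor·Δb = 8 × (3) = 24, so new z* = 2076 + 24 = 2100.

2100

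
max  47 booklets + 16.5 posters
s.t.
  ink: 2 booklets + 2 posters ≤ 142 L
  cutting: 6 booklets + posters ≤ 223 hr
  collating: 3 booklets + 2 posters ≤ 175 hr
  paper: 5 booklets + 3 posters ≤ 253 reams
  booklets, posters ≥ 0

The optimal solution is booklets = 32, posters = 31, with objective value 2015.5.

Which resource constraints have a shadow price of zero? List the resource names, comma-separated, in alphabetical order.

collating, ink

ink: 126/142 (slack 16)
cutting: 223/223 (binding)
collating: 158/175 (slack 17)
paper: 253/253 (binding)
By complementary slackness, a constraint with positive slack has shadow price 0 → collating, ink.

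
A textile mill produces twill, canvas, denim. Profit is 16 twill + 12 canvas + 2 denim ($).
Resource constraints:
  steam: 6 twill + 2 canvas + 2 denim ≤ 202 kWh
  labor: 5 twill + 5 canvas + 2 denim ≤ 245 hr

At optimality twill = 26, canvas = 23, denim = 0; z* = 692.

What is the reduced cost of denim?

Check each constraint at x*: steam 202/202 (tight); labor 245/245 (tight).
From A_Bᵀ y = c: 6·y_steam + 5·y_labor = 16; 2·y_steam + 5·y_labor = 12.
This yields shadow prices y_steam = 1, y_labor = 2.
Reduced cost of denim: c₃ − yᵀa₃ = 2 − (1·2 + 2·2) = 2 − 6 = -4.

-4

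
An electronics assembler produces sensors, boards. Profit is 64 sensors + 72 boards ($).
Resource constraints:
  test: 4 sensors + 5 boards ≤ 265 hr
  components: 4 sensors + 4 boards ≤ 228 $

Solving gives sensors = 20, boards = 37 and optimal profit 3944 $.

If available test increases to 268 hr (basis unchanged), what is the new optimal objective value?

3968

Check each constraint at x*: test 265/265 (tight); components 228/228 (tight).
Dual feasibility on the basic columns requires 4·y_test + 4·y_components = 64, 5·y_test + 4·y_components = 72.
→ y_test = 8 and y_components = 8.
Δz = y_test·Δb = 8 × (3) = 24, so new z* = 3944 + 24 = 3968.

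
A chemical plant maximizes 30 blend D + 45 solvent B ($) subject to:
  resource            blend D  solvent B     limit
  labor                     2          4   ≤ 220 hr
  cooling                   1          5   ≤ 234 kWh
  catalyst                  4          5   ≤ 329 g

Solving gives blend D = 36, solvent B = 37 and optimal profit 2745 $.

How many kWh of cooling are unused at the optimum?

13

cooling used = 1·36 + 5·37 = 221; slack = 234 − 221 = 13.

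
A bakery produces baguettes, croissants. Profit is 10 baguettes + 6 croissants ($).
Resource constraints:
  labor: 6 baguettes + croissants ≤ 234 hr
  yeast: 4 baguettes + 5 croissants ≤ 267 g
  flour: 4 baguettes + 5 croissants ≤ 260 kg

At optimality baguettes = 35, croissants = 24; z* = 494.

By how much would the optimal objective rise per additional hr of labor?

Check each constraint at x*: labor 234/234 (tight); yeast 260/267 (slack 7); flour 260/260 (tight).
Slack constraints have shadow price 0 (complementary slackness).
Dual feasibility on the basic columns requires 6·y_labor + 4·y_flour = 10, 1·y_labor + 5·y_flour = 6.
Solving: y_labor = 1, y_flour = 1.
Shadow price of labor = 1.

1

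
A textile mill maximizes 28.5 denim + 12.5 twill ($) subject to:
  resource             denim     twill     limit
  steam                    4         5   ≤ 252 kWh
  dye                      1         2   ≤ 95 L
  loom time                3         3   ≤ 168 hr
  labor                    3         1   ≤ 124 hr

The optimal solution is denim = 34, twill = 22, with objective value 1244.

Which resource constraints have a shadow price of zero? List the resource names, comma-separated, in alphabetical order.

dye, steam

steam: 246/252 (slack 6)
dye: 78/95 (slack 17)
loom time: 168/168 (binding)
labor: 124/124 (binding)
By complementary slackness, a constraint with positive slack has shadow price 0 → dye, steam.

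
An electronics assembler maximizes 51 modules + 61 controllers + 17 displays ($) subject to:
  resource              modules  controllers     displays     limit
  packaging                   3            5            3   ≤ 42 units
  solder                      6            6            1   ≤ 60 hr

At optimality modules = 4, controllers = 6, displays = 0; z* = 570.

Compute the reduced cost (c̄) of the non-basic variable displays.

Both packaging and solder are binding at x*.
From A_Bᵀ y = c: 3·y_packaging + 6·y_solder = 51; 5·y_packaging + 6·y_solder = 61.
→ y_packaging = 5 and y_solder = 6.
Reduced cost of displays: c₃ − yᵀa₃ = 17 − (5·3 + 6·1) = 17 − 21 = -4.

-4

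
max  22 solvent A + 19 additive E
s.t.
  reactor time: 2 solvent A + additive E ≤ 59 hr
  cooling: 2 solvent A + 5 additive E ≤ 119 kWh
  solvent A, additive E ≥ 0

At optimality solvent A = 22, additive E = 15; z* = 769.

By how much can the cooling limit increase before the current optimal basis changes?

Binding constraints: reactor time, cooling. The basis is B = [[2,1],[2,5]] with det 8.
Per unit increase in cooling, x* moves by d = (-0.125, 0.25).
The basis stays optimal until solvent A reaches 0; allowable increase = 176 kWh.

176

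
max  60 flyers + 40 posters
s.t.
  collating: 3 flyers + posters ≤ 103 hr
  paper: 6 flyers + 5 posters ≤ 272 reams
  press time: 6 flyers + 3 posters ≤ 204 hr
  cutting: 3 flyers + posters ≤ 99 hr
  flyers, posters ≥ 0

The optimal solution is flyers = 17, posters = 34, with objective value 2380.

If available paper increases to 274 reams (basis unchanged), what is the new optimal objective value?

Binding: paper and press time. Non-binding: collating (18 unused), cutting (14 unused).
Slack constraints have shadow price 0 (complementary slackness).
The binding rows give the dual system: 6·y_paper + 6·y_press time = 60 and 5·y_paper + 3·y_press time = 40.
This yields shadow prices y_paper = 5, y_press time = 5.
Δz = y_paper·Δb = 5 × (2) = 10, so new z* = 2380 + 10 = 2390.

2390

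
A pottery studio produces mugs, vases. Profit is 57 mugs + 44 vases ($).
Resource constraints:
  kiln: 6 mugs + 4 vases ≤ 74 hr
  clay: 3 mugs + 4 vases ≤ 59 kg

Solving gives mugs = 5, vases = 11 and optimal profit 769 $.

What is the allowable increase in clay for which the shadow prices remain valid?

15

Binding constraints: kiln, clay. The basis is B = [[6,4],[3,4]] with det 12.
Per unit increase in clay, x* moves by d = (-0.3333, 0.5).
The basis stays optimal until mugs reaches 0; allowable increase = 15 kg.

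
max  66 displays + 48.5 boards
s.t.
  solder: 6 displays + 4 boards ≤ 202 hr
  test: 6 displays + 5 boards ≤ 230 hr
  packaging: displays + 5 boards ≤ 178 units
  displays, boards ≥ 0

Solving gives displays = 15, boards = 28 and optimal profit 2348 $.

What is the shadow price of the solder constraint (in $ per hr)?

6.5

Check each constraint at x*: solder 202/202 (tight); test 230/230 (tight); packaging 155/178 (slack 23).
By complementary slackness, y = 0 for the non-binding constraint.
The binding rows give the dual system: 6·y_solder + 6·y_test = 66 and 4·y_solder + 5·y_test = 48.5.
This yields shadow prices y_solder = 6.5, y_test = 4.5.
Shadow price of solder = 6.5.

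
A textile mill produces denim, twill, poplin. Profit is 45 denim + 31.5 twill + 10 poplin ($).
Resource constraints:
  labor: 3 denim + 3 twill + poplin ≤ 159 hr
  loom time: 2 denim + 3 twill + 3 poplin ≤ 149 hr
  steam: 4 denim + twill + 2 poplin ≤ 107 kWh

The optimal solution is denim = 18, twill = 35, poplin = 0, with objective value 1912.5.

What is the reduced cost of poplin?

Check each constraint at x*: labor 159/159 (tight); loom time 141/149 (slack 8); steam 107/107 (tight).
By complementary slackness, y = 0 for the non-binding constraint.
Dual feasibility on the basic columns requires 3·y_labor + 4·y_steam = 45, 3·y_labor + 1·y_steam = 31.5.
Solving: y_labor = 9, y_steam = 4.5.
Reduced cost of poplin: c₃ − yᵀa₃ = 10 − (9·1 + 4.5·2) = 10 − 18 = -8.

-8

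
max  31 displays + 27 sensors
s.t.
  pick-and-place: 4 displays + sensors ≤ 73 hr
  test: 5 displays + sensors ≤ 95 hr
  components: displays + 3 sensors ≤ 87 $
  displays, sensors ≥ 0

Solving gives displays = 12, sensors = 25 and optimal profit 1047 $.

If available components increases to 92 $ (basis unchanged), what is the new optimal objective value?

Check each constraint at x*: pick-and-place 73/73 (tight); test 85/95 (slack 10); components 87/87 (tight).
By complementary slackness, y = 0 for the non-binding constraint.
The binding rows give the dual system: 4·y_pick-and-place + 1·y_components = 31 and 1·y_pick-and-place + 3·y_components = 27.
Solving: y_pick-and-place = 6, y_components = 7.
Δz = y_components·Δb = 7 × (5) = 35, so new z* = 1047 + 35 = 1082.

1082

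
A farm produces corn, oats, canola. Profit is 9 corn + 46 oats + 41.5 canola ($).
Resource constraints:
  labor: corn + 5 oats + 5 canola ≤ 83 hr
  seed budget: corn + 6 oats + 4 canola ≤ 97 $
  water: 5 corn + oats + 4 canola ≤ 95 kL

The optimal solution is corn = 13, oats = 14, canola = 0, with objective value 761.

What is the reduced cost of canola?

-2.5

Check each constraint at x*: labor 83/83 (tight); seed budget 97/97 (tight); water 79/95 (slack 16).
Since water is not tight, its dual is 0.
From A_Bᵀ y = c: 1·y_labor + 1·y_seed budget = 9; 5·y_labor + 6·y_seed budget = 46.
This yields shadow prices y_labor = 8, y_seed budget = 1.
Reduced cost of canola: c₃ − yᵀa₃ = 41.5 − (8·5 + 1·4) = 41.5 − 44 = -2.5.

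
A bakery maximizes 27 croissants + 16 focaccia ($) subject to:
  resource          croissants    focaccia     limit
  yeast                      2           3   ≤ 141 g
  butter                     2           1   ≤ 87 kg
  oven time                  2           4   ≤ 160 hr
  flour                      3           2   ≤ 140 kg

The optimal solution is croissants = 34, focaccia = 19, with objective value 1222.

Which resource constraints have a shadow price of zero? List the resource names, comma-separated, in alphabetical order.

oven time, yeast

yeast: 125/141 (slack 16)
butter: 87/87 (binding)
oven time: 144/160 (slack 16)
flour: 140/140 (binding)
By complementary slackness, a constraint with positive slack has shadow price 0 → oven time, yeast.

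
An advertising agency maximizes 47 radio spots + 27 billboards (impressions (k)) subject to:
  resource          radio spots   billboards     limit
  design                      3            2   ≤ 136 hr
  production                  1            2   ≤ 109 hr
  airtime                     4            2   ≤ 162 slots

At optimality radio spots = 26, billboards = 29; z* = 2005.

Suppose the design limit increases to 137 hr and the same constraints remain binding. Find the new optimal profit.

2012

Check each constraint at x*: design 136/136 (tight); production 84/109 (slack 25); airtime 162/162 (tight).
Since production is not tight, its dual is 0.
Dual feasibility on the basic columns requires 3·y_design + 4·y_airtime = 47, 2·y_design + 2·y_airtime = 27.
→ y_design = 7 and y_airtime = 6.5.
Δz = y_design·Δb = 7 × (1) = 7, so new z* = 2005 + 7 = 2012.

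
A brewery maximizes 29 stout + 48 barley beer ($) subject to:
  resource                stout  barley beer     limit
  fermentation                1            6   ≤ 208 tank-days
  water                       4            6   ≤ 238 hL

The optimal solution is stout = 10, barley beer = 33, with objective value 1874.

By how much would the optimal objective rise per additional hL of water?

At the optimum: fermentation uses 208 of 208 (binding); water uses 238 of 238 (binding).
From A_Bᵀ y = c: 1·y_fermentation + 4·y_water = 29; 6·y_fermentation + 6·y_water = 48.
→ y_fermentation = 1 and y_water = 7.
Shadow price of water = 7.

7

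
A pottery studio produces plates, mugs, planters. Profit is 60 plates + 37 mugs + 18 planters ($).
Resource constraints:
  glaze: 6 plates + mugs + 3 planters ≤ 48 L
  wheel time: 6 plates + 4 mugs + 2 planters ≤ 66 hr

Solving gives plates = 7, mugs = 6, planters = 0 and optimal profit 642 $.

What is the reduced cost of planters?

-3

Check each constraint at x*: glaze 48/48 (tight); wheel time 66/66 (tight).
From A_Bᵀ y = c: 6·y_glaze + 6·y_wheel time = 60; 1·y_glaze + 4·y_wheel time = 37.
This yields shadow prices y_glaze = 1, y_wheel time = 9.
Reduced cost of planters: c₃ − yᵀa₃ = 18 − (1·3 + 9·2) = 18 − 21 = -3.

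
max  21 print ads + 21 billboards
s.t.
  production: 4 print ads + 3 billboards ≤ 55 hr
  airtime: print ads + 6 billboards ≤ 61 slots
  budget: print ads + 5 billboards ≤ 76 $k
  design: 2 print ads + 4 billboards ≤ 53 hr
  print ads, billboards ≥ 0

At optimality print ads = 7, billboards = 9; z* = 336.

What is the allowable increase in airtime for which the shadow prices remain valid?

6.3

Binding constraints: production, airtime. The basis is B = [[4,3],[1,6]] with det 21.
Per unit increase in airtime, x* moves by d = (-0.1429, 0.1905).
The basis stays optimal until design becomes binding; allowable increase = 6.3 slots.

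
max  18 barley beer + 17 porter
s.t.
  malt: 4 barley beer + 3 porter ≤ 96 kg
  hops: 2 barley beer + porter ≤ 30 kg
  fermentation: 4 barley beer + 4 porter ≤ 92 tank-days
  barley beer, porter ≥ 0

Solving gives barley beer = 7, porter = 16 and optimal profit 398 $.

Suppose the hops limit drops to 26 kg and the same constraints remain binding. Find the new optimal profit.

394

At the optimum: malt uses 76 of 96 (slack = 20); hops uses 30 of 30 (binding); fermentation uses 92 of 92 (binding).
Slack constraints have shadow price 0 (complementary slackness).
Dual feasibility on the basic columns requires 2·y_hops + 4·y_fermentation = 18, 1·y_hops + 4·y_fermentation = 17.
This yields shadow prices y_hops = 1, y_fermentation = 4.
Δz = y_hops·Δb = 1 × (-4) = -4, so new z* = 398 − 4 = 394.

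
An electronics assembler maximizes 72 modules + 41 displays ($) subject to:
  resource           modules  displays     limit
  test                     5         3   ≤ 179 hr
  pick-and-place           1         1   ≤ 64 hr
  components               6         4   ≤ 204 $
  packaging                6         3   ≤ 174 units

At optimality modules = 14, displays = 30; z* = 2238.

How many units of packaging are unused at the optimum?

0

packaging used = 6·14 + 3·30 = 174; slack = 174 − 174 = 0.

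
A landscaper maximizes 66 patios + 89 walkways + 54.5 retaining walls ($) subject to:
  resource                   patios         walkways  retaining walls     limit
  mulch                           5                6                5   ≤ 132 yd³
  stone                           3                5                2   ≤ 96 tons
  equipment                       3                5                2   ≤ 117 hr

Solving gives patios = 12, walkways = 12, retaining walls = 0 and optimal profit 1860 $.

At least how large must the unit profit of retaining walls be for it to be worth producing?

Check each constraint at x*: mulch 132/132 (tight); stone 96/96 (tight); equipment 96/117 (slack 21).
Since equipment is not tight, its dual is 0.
Dual feasibility on the basic columns requires 5·y_mulch + 3·y_stone = 66, 6·y_mulch + 5·y_stone = 89.
Solving: y_mulch = 9, y_stone = 7.
retaining walls enters the basis when its profit ≥ yᵀa₃ = 9·5 + 7·2 = 59.

59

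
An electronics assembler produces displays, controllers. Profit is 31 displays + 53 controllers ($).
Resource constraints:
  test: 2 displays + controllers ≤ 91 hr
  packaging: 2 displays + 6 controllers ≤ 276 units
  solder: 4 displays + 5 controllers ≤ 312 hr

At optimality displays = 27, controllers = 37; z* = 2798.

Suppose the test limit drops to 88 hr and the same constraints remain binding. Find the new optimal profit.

2774

Binding: test and packaging. Non-binding: solder (19 unused).
Slack constraints have shadow price 0 (complementary slackness).
From A_Bᵀ y = c: 2·y_test + 2·y_packaging = 31; 1·y_test + 6·y_packaging = 53.
→ y_test = 8 and y_packaging = 7.5.
Δz = y_test·Δb = 8 × (-3) = -24, so new z* = 2798 − 24 = 2774.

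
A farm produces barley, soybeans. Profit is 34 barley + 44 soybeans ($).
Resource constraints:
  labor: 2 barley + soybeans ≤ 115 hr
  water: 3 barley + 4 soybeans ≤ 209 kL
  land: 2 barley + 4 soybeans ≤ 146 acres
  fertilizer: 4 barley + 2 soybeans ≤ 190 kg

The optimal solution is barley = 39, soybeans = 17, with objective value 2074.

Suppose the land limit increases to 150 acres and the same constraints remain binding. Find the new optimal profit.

2110

At the optimum: labor uses 95 of 115 (slack = 20); water uses 185 of 209 (slack = 24); land uses 146 of 146 (binding); fertilizer uses 190 of 190 (binding).
By complementary slackness, y = 0 for the non-binding constraints.
From A_Bᵀ y = c: 2·y_land + 4·y_fertilizer = 34; 4·y_land + 2·y_fertilizer = 44.
→ y_land = 9 and y_fertilizer = 4.
Δz = y_land·Δb = 9 × (4) = 36, so new z* = 2074 + 36 = 2110.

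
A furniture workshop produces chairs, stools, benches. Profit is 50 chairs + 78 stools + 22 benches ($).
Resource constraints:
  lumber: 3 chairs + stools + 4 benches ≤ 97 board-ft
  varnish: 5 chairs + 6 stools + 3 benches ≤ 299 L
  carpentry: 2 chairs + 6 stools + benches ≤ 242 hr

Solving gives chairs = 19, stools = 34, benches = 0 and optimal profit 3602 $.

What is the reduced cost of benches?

At the optimum: lumber uses 91 of 97 (slack = 6); varnish uses 299 of 299 (binding); carpentry uses 242 of 242 (binding).
Slack constraints have shadow price 0 (complementary slackness).
From A_Bᵀ y = c: 5·y_varnish + 2·y_carpentry = 50; 6·y_varnish + 6·y_carpentry = 78.
Solving: y_varnish = 8, y_carpentry = 5.
Reduced cost of benches: c₃ − yᵀa₃ = 22 − (8·3 + 5·1) = 22 − 29 = -7.

-7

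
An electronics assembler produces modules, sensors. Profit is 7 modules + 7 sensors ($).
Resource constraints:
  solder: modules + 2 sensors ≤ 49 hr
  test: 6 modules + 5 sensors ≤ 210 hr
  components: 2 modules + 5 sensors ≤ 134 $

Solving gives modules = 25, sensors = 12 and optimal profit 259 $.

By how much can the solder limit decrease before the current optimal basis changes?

Binding constraints: solder, test. The basis is B = [[1,2],[6,5]] with det -7.
Per unit decrease in solder, x* moves by d = (0.7143, -0.8571).
The basis stays optimal until sensors reaches 0; allowable decrease = 14 hr.

14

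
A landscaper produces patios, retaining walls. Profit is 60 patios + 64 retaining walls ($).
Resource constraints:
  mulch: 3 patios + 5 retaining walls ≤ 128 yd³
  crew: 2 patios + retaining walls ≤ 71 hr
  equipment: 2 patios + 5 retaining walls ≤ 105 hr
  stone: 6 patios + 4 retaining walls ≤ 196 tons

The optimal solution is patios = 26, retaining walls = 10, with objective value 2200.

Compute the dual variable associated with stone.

At the optimum: mulch uses 128 of 128 (binding); crew uses 62 of 71 (slack = 9); equipment uses 102 of 105 (slack = 3); stone uses 196 of 196 (binding).
Since crew, equipment are not tight, their duals are 0.
The binding rows give the dual system: 3·y_mulch + 6·y_stone = 60 and 5·y_mulch + 4·y_stone = 64.
Solving: y_mulch = 8, y_stone = 6.
Shadow price of stone = 6.

6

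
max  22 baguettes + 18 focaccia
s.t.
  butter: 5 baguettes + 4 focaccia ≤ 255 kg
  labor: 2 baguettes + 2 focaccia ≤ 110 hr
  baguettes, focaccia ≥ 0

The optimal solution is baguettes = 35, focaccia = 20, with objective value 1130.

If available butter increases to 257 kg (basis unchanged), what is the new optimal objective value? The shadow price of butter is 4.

Δb = 2, so new z* = 1130 + (4)·(2) = 1130 + 8 = 1138.

1138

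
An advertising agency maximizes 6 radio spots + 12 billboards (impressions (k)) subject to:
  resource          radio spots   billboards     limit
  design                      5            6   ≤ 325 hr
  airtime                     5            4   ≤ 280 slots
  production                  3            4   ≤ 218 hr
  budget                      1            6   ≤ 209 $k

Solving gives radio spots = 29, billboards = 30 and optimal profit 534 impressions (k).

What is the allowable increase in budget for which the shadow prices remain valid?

116

Binding constraints: design, budget. The basis is B = [[5,6],[1,6]] with det 24.
Per unit increase in budget, x* moves by d = (-0.25, 0.2083).
The basis stays optimal until radio spots reaches 0; allowable increase = 116 $k.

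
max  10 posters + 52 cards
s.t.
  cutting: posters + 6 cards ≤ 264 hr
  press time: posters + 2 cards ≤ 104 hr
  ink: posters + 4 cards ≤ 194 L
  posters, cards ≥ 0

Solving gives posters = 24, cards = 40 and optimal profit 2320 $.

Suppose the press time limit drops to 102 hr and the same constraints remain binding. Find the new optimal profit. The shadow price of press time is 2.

2316

Δb = -2, so new z* = 2320 + (2)·(-2) = 2320 − 4 = 2316.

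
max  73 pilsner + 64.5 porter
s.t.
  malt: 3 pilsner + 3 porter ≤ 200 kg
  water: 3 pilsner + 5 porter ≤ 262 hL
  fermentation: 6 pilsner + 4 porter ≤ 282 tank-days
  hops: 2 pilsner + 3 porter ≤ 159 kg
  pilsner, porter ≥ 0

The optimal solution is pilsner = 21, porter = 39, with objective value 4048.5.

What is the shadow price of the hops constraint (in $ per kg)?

9.5

Binding: fermentation and hops. Non-binding: malt (20 unused), water (4 unused).
Since malt, water are not tight, their duals are 0.
The binding rows give the dual system: 6·y_fermentation + 2·y_hops = 73 and 4·y_fermentation + 3·y_hops = 64.5.
Solving: y_fermentation = 9, y_hops = 9.5.
Shadow price of hops = 9.5.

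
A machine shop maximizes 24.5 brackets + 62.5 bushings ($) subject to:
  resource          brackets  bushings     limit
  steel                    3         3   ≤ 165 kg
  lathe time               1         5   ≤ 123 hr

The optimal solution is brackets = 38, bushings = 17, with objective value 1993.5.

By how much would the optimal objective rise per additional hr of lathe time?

9.5

Check each constraint at x*: steel 165/165 (tight); lathe time 123/123 (tight).
Dual feasibility on the basic columns requires 3·y_steel + 1·y_lathe time = 24.5, 3·y_steel + 5·y_lathe time = 62.5.
This yields shadow prices y_steel = 5, y_lathe time = 9.5.
Shadow price of lathe time = 9.5.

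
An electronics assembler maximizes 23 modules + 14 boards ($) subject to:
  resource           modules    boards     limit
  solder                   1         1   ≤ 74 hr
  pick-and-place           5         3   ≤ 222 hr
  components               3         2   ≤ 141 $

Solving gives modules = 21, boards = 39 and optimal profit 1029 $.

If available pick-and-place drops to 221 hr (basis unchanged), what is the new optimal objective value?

1025

Binding: pick-and-place and components. Non-binding: solder (14 unused).
By complementary slackness, y = 0 for the non-binding constraint.
Dual feasibility on the basic columns requires 5·y_pick-and-place + 3·y_components = 23, 3·y_pick-and-place + 2·y_components = 14.
Solving: y_pick-and-place = 4, y_components = 1.
Δz = y_pick-and-place·Δb = 4 × (-1) = -4, so new z* = 1029 − 4 = 1025.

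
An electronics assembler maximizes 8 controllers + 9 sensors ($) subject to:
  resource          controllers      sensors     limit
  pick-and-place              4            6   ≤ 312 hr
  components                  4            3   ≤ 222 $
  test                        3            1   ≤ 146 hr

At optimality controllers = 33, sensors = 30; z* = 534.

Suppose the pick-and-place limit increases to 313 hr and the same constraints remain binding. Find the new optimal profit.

535

Check each constraint at x*: pick-and-place 312/312 (tight); components 222/222 (tight); test 129/146 (slack 17).
By complementary slackness, y = 0 for the non-binding constraint.
The binding rows give the dual system: 4·y_pick-and-place + 4·y_components = 8 and 6·y_pick-and-place + 3·y_components = 9.
→ y_pick-and-place = 1 and y_components = 1.
Δz = y_pick-and-place·Δb = 1 × (1) = 1, so new z* = 534 + 1 = 535.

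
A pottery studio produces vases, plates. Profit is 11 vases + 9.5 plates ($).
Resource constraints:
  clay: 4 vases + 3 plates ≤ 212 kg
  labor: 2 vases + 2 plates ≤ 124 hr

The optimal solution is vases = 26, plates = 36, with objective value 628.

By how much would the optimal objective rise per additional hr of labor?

Check each constraint at x*: clay 212/212 (tight); labor 124/124 (tight).
From A_Bᵀ y = c: 4·y_clay + 2·y_labor = 11; 3·y_clay + 2·y_labor = 9.5.
This yields shadow prices y_clay = 1.5, y_labor = 2.5.
Shadow price of labor = 2.5.

2.5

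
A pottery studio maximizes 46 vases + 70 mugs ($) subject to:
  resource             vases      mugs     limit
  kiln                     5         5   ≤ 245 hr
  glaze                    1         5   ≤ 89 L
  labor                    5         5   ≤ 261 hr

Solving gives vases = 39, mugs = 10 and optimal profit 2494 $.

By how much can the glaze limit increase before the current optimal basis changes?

156

Binding constraints: kiln, glaze. The basis is B = [[5,5],[1,5]] with det 20.
Per unit increase in glaze, x* moves by d = (-0.25, 0.25).
The basis stays optimal until vases reaches 0; allowable increase = 156 L.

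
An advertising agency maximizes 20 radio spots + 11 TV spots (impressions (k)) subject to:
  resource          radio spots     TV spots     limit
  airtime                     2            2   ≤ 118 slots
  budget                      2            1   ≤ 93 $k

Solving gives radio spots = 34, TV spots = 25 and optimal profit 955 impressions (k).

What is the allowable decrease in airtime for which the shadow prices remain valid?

Binding constraints: airtime, budget. The basis is B = [[2,2],[2,1]] with det -2.
Per unit decrease in airtime, x* moves by d = (0.5, -1).
The basis stays optimal until TV spots reaches 0; allowable decrease = 25 slots.

25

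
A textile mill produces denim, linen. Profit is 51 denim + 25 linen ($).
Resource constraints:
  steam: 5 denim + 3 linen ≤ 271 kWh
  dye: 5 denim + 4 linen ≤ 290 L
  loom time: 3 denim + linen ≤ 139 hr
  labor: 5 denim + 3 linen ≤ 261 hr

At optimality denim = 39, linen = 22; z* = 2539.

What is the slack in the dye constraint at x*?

7

dye used = 5·39 + 4·22 = 283; slack = 290 − 283 = 7.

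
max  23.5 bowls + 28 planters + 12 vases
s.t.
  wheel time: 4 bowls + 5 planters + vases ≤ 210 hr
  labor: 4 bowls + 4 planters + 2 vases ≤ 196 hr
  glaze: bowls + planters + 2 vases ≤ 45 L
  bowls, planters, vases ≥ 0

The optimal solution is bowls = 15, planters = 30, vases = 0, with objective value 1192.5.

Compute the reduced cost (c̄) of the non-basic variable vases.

-3.5

Binding: wheel time and glaze. Non-binding: labor (16 unused).
Slack constraints have shadow price 0 (complementary slackness).
Dual feasibility on the basic columns requires 4·y_wheel time + 1·y_glaze = 23.5, 5·y_wheel time + 1·y_glaze = 28.
Solving: y_wheel time = 4.5, y_glaze = 5.5.
Reduced cost of vases: c₃ − yᵀa₃ = 12 − (4.5·1 + 5.5·2) = 12 − 15.5 = -3.5.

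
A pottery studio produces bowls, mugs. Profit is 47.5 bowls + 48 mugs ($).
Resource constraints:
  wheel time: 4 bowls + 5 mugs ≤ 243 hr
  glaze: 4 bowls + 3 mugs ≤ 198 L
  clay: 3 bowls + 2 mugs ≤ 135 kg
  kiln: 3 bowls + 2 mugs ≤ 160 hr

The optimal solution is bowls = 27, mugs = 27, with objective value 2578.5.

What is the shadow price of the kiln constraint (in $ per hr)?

Check each constraint at x*: wheel time 243/243 (tight); glaze 189/198 (slack 9); clay 135/135 (tight); kiln 135/160 (slack 25).
Slack constraints have shadow price 0 (complementary slackness).
The binding rows give the dual system: 4·y_wheel time + 3·y_clay = 47.5 and 5·y_wheel time + 2·y_clay = 48.
Solving: y_wheel time = 7, y_clay = 6.5.
Shadow price of kiln = 0.

0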